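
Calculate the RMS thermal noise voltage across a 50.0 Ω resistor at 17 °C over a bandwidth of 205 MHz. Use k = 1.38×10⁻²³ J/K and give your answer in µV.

12.8 µV

T = 17 °C + 273.15 = 290.15 K
V_n = √(4kTRB)
4kTRB = 4 × 1.38×10⁻²³ × 290.15 × 5.00×10¹ × 2.05×10⁸ = 1.64×10⁻¹⁰ V²
V_n = √(1.64×10⁻¹⁰) = 1.28×10⁻⁵ V = 12.8 µV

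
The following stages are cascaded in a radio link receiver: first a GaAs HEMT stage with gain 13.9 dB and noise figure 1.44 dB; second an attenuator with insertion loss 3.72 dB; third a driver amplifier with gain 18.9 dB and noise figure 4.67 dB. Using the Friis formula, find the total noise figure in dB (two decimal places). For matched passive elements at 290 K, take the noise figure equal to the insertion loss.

2.13 dB

Convert to linear (a loss of L dB is a gain of −L dB): F_i = 10^(NF_i/10), G_i = 10^(G_i,dB/10)
  Stage 1: F_1 = 10^(1.44/10) = 1.393, G_1 = 10^(13.9/10) = 24.55
  Stage 2: F_2 = 10^(3.72/10) = 2.355, G_2 = 10^(−3.72/10) = 0.4246
  Stage 3: F_3 = 10^(4.67/10) = 2.931, G_3 = 10^(18.9/10) = 77.62
Friis cascade:
  F = 1.393 + (2.355 − 1)/24.55 + (2.931 − 1)/10.42 = 1.634
NF = 10 log₁₀(1.634) = 2.13 dB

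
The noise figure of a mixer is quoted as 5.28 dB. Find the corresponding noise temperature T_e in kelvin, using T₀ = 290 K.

688 K

F = 10^(5.28/10) = 3.37287
T_e = (F − 1)·T₀ = (3.37287 − 1) × 290 = 688 K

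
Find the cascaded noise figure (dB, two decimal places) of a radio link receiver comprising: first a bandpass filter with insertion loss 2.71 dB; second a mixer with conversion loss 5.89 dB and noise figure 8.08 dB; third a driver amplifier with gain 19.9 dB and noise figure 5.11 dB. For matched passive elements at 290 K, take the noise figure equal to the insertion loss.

14.51 dB

Convert to linear (a loss of L dB is a gain of −L dB): F_i = 10^(NF_i/10), G_i = 10^(G_i,dB/10)
  Stage 1: F_1 = 10^(2.71/10) = 1.866, G_1 = 10^(−2.71/10) = 0.5358
  Stage 2: F_2 = 10^(8.08/10) = 6.427, G_2 = 10^(−5.89/10) = 0.2576
  Stage 3: F_3 = 10^(5.11/10) = 3.243, G_3 = 10^(19.9/10) = 97.72
Friis cascade:
  F = 1.866 + (6.427 − 1)/0.5358 + (3.243 − 1)/0.1380 = 28.25
NF = 10 log₁₀(28.25) = 14.51 dB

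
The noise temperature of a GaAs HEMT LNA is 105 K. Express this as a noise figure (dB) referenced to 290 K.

F = 1 + T_e/T₀ = 1 + 105/290 = 1.36207
NF = 10 log₁₀(1.36207) = 1.34 dB

1.34 dB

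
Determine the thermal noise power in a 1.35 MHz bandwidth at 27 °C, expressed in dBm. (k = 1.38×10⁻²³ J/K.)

T = 27 °C + 273.15 = 300.15 K
P_n = kTB = 1.38×10⁻²³ × 300.15 × 1.35×10⁶ = 5.59×10⁻¹⁵ W
In dBm: 10 log₁₀(5.59×10⁻¹⁵ / 10⁻³) = −112.5 dBm

−112.5 dBm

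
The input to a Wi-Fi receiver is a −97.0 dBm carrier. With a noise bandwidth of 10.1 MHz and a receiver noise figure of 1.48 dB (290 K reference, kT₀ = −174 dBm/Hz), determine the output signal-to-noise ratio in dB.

Noise floor: N = −174 + 10 log₁₀(B) + NF
10 log₁₀(1.01×10⁷) = 70.04 dB
N = −174 + 70.04 + 1.48 = −102.48 dBm
SNR = P_sig − N = −97.0 − (−102.48) = 5.48 dB → 5.5 dB

5.5 dB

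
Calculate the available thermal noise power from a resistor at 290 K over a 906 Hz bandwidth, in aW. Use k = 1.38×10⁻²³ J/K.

3.63 aW

P_n = kTB = 1.38×10⁻²³ × 290 × 9.06×10² = 3.63×10⁻¹⁸ W = 3.63 aW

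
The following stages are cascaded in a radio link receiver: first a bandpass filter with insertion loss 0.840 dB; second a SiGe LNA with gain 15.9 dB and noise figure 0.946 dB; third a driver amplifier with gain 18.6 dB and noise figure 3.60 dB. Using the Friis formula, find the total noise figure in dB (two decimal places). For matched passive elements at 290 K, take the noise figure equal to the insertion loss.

1.90 dB

Convert to linear (a loss of L dB is a gain of −L dB): F_i = 10^(NF_i/10), G_i = 10^(G_i,dB/10)
  Stage 1: F_1 = 10^(0.840/10) = 1.213, G_1 = 10^(−0.840/10) = 0.8241
  Stage 2: F_2 = 10^(0.946/10) = 1.243, G_2 = 10^(15.9/10) = 38.90
  Stage 3: F_3 = 10^(3.60/10) = 2.291, G_3 = 10^(18.6/10) = 72.44
Friis cascade:
  F = 1.213 + (1.243 − 1)/0.8241 + (2.291 − 1)/32.06 = 1.549
NF = 10 log₁₀(1.549) = 1.90 dB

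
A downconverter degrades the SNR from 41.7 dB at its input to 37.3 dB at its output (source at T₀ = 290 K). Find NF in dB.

4.4 dB

NF (dB) = SNR_in(dB) − SNR_out(dB) when the source is at T₀
NF = 41.7 − 37.3 = 4.4 dB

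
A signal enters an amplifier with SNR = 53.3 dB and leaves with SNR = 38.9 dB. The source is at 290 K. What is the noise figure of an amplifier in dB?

NF (dB) = SNR_in(dB) − SNR_out(dB) when the source is at T₀
NF = 53.3 − 38.9 = 14.4 dB

14.4 dB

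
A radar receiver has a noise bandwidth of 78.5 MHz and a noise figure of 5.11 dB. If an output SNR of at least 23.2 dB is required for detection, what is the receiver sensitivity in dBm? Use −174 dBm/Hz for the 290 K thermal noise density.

Sensitivity = −174 + 10 log₁₀(B) + NF + SNR_min
= −174 + 78.95 + 5.11 + 23.2
= −66.74 dBm → −66.7 dBm

−66.7 dBm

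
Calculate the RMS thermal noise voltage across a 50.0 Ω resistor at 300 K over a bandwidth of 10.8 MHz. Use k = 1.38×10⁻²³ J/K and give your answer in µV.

2.99 µV

V_n = √(4kTRB)
4kTRB = 4 × 1.38×10⁻²³ × 300 × 5.00×10¹ × 1.08×10⁷ = 8.94×10⁻¹² V²
V_n = √(8.94×10⁻¹²) = 2.99×10⁻⁶ V = 2.99 µV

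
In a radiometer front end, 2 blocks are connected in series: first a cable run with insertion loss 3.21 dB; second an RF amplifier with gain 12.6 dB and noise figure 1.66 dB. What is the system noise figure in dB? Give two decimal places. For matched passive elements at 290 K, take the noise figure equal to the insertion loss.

4.87 dB

Convert to linear (a loss of L dB is a gain of −L dB): F_i = 10^(NF_i/10), G_i = 10^(G_i,dB/10)
  Stage 1: F_1 = 10^(3.21/10) = 2.094, G_1 = 10^(−3.21/10) = 0.4775
  Stage 2: F_2 = 10^(1.66/10) = 1.466, G_2 = 10^(12.6/10) = 18.20
Friis cascade:
  F = 2.094 + (1.466 − 1)/0.4775 = 3.069
NF = 10 log₁₀(3.069) = 4.87 dB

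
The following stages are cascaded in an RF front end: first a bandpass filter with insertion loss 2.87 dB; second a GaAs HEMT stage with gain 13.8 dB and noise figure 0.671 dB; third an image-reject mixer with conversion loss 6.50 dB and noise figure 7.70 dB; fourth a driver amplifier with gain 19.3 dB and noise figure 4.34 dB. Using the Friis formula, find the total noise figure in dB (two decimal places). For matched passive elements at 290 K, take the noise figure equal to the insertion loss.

Convert to linear (a loss of L dB is a gain of −L dB): F_i = 10^(NF_i/10), G_i = 10^(G_i,dB/10)
  Stage 1: F_1 = 10^(2.87/10) = 1.936, G_1 = 10^(−2.87/10) = 0.5164
  Stage 2: F_2 = 10^(0.671/10) = 1.167, G_2 = 10^(13.8/10) = 23.99
  Stage 3: F_3 = 10^(7.70/10) = 5.888, G_3 = 10^(−6.50/10) = 0.2239
  Stage 4: F_4 = 10^(4.34/10) = 2.716, G_4 = 10^(19.3/10) = 85.11
Friis cascade:
  F = 1.936 + (1.167 − 1)/0.5164 + (5.888 − 1)/12.39 + (2.716 − 1)/2.773 = 3.273
NF = 10 log₁₀(3.273) = 5.15 dB

5.15 dB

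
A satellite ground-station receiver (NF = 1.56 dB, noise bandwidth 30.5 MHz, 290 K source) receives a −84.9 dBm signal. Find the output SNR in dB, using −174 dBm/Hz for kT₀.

12.7 dB

Noise floor: N = −174 + 10 log₁₀(B) + NF
10 log₁₀(3.05×10⁷) = 74.84 dB
N = −174 + 74.84 + 1.56 = −97.60 dBm
SNR = P_sig − N = −84.9 − (−97.60) = 12.70 dB → 12.7 dB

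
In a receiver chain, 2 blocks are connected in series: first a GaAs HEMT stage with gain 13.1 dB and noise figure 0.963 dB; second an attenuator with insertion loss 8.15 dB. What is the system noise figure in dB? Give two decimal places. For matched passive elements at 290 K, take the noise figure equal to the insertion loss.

Convert to linear (a loss of L dB is a gain of −L dB): F_i = 10^(NF_i/10), G_i = 10^(G_i,dB/10)
  Stage 1: F_1 = 10^(0.963/10) = 1.248, G_1 = 10^(13.1/10) = 20.42
  Stage 2: F_2 = 10^(8.15/10) = 6.531, G_2 = 10^(−8.15/10) = 0.1531
Friis cascade:
  F = 1.248 + (6.531 − 1)/20.42 = 1.519
NF = 10 log₁₀(1.519) = 1.82 dB

1.82 dB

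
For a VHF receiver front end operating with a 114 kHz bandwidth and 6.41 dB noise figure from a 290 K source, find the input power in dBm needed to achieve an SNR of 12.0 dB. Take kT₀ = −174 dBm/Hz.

Sensitivity = −174 + 10 log₁₀(B) + NF + SNR_min
= −174 + 50.57 + 6.41 + 12.0
= −105.02 dBm → −105.0 dBm

−105.0 dBm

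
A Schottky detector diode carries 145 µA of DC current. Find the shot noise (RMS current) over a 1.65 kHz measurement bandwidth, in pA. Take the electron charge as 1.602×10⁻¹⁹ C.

I_n = √(2qI·B)
2qI·B = 2 × 1.602×10⁻¹⁹ × 1.45×10⁻⁴ × 1.65×10³ = 7.67×10⁻²⁰ A²
I_n = √(7.67×10⁻²⁰) = 2.77×10⁻¹⁰ A = 277 pA

277 pA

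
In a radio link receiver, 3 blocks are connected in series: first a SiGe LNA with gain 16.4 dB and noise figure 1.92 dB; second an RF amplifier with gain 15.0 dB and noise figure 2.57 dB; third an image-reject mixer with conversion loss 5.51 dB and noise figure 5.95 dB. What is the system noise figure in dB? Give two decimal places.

Convert to linear (a loss of L dB is a gain of −L dB): F_i = 10^(NF_i/10), G_i = 10^(G_i,dB/10)
  Stage 1: F_1 = 10^(1.92/10) = 1.556, G_1 = 10^(16.4/10) = 43.65
  Stage 2: F_2 = 10^(2.57/10) = 1.807, G_2 = 10^(15.0/10) = 31.62
  Stage 3: F_3 = 10^(5.95/10) = 3.936, G_3 = 10^(−5.51/10) = 0.2812
Friis cascade:
  F = 1.556 + (1.807 − 1)/43.65 + (3.936 − 1)/1380 = 1.577
NF = 10 log₁₀(1.577) = 1.98 dB

1.98 dB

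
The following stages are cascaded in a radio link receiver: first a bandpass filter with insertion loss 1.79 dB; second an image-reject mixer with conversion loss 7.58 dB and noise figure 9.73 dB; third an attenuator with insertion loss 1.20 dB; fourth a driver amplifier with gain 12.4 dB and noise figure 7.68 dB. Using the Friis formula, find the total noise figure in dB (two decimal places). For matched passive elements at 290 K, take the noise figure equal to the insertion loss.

18.60 dB

Convert to linear (a loss of L dB is a gain of −L dB): F_i = 10^(NF_i/10), G_i = 10^(G_i,dB/10)
  Stage 1: F_1 = 10^(1.79/10) = 1.510, G_1 = 10^(−1.79/10) = 0.6622
  Stage 2: F_2 = 10^(9.73/10) = 9.397, G_2 = 10^(−7.58/10) = 0.1746
  Stage 3: F_3 = 10^(1.20/10) = 1.318, G_3 = 10^(−1.20/10) = 0.7586
  Stage 4: F_4 = 10^(7.68/10) = 5.861, G_4 = 10^(12.4/10) = 17.38
Friis cascade:
  F = 1.510 + (9.397 − 1)/0.6622 + (1.318 − 1)/0.1156 + (5.861 − 1)/0.08770 = 72.38
NF = 10 log₁₀(72.38) = 18.60 dB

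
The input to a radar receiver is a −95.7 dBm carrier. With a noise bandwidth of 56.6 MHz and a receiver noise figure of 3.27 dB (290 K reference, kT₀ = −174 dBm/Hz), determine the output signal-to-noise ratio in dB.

Noise floor: N = −174 + 10 log₁₀(B) + NF
10 log₁₀(5.66×10⁷) = 77.53 dB
N = −174 + 77.53 + 3.27 = −93.20 dBm
SNR = P_sig − N = −95.7 − (−93.20) = −2.50 dB → −2.5 dB

−2.5 dB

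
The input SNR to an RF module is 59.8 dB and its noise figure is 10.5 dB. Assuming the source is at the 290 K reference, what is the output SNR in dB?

49.3 dB

By definition F = SNR_in/SNR_out, so in dB: SNR_out = SNR_in − NF
SNR_out = 59.8 − 10.5 = 49.3 dB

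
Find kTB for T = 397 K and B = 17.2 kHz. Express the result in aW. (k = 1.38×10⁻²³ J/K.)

94.2 aW

P_n = kTB = 1.38×10⁻²³ × 397 × 1.72×10⁴ = 9.42×10⁻¹⁷ W = 94.2 aW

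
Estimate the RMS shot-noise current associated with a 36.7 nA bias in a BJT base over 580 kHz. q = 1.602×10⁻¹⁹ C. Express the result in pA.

82.6 pA

I_n = √(2qI·B)
2qI·B = 2 × 1.602×10⁻¹⁹ × 3.67×10⁻⁸ × 5.80×10⁵ = 6.82×10⁻²¹ A²
I_n = √(6.82×10⁻²¹) = 8.26×10⁻¹¹ A = 82.6 pA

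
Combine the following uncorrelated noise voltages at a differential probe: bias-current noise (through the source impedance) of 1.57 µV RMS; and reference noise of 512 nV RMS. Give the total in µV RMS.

Uncorrelated sources add in power (mean-square): V_tot = √(ΣV_i²)
V_tot = √[(1.57×10⁻⁶)² + (5.12×10⁻⁷)²] = 1.65×10⁻⁶ V = 1.65 µV

1.65 µV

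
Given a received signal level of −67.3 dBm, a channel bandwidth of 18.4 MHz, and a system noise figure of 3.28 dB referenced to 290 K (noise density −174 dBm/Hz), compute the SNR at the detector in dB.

Noise floor: N = −174 + 10 log₁₀(B) + NF
10 log₁₀(1.84×10⁷) = 72.65 dB
N = −174 + 72.65 + 3.28 = −98.07 dBm
SNR = P_sig − N = −67.3 − (−98.07) = 30.77 dB → 30.8 dB

30.8 dB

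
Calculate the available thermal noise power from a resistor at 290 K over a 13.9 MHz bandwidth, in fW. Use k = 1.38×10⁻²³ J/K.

55.6 fW

P_n = kTB = 1.38×10⁻²³ × 290 × 1.39×10⁷ = 5.56×10⁻¹⁴ W = 55.6 fW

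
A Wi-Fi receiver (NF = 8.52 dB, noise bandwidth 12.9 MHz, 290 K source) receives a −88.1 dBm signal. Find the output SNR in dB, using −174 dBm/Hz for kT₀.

6.3 dB

Noise floor: N = −174 + 10 log₁₀(B) + NF
10 log₁₀(1.29×10⁷) = 71.11 dB
N = −174 + 71.11 + 8.52 = −94.37 dBm
SNR = P_sig − N = −88.1 − (−94.37) = 6.27 dB → 6.3 dB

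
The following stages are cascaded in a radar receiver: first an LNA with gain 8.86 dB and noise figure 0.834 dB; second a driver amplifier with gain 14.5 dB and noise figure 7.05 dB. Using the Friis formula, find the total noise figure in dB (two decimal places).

2.41 dB

Convert to linear (a loss of L dB is a gain of −L dB): F_i = 10^(NF_i/10), G_i = 10^(G_i,dB/10)
  Stage 1: F_1 = 10^(0.834/10) = 1.212, G_1 = 10^(8.86/10) = 7.691
  Stage 2: F_2 = 10^(7.05/10) = 5.070, G_2 = 10^(14.5/10) = 28.18
Friis cascade:
  F = 1.212 + (5.070 − 1)/7.691 = 1.741
NF = 10 log₁₀(1.741) = 2.41 dB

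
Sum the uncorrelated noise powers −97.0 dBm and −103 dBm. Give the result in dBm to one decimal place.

Convert to linear, add, convert back:
P₁ = 2.00×10⁻¹³ W, P₂ = 5.01×10⁻¹⁴ W
P_tot = 2.50×10⁻¹³ W → 10 log₁₀(P_tot / 10⁻³) = −96.0 dBm

−96.0 dBm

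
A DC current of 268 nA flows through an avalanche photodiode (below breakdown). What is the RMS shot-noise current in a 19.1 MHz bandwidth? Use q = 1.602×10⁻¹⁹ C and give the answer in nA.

I_n = √(2qI·B)
2qI·B = 2 × 1.602×10⁻¹⁹ × 2.68×10⁻⁷ × 1.91×10⁷ = 1.64×10⁻¹⁸ A²
I_n = √(1.64×10⁻¹⁸) = 1.28×10⁻⁹ A = 1.28 nA

1.28 nA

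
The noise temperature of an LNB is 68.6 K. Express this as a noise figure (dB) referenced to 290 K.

0.922 dB

F = 1 + T_e/T₀ = 1 + 68.6/290 = 1.23655
NF = 10 log₁₀(1.23655) = 0.922 dB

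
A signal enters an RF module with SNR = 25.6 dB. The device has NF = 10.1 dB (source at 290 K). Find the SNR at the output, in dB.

By definition F = SNR_in/SNR_out, so in dB: SNR_out = SNR_in − NF
SNR_out = 25.6 − 10.1 = 15.5 dB

15.5 dB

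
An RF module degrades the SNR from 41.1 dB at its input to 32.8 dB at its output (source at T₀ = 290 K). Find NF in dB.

NF (dB) = SNR_in(dB) − SNR_out(dB) when the source is at T₀
NF = 41.1 − 32.8 = 8.3 dB

8.3 dB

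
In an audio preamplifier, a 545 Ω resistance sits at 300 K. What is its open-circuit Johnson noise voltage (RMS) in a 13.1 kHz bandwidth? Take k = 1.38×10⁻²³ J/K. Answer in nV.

V_n = √(4kTRB)
4kTRB = 4 × 1.38×10⁻²³ × 300 × 5.45×10² × 1.31×10⁴ = 1.18×10⁻¹³ V²
V_n = √(1.18×10⁻¹³) = 3.44×10⁻⁷ V = 344 nV

344 nV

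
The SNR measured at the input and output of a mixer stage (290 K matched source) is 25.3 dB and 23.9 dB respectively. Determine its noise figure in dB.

NF (dB) = SNR_in(dB) − SNR_out(dB) when the source is at T₀
NF = 25.3 − 23.9 = 1.4 dB

1.4 dB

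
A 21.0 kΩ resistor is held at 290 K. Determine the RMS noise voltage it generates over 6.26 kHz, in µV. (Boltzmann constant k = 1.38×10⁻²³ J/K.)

V_n = √(4kTRB)
4kTRB = 4 × 1.38×10⁻²³ × 290 × 2.10×10⁴ × 6.26×10³ = 2.10×10⁻¹² V²
V_n = √(2.10×10⁻¹²) = 1.45×10⁻⁶ V = 1.45 µV

1.45 µV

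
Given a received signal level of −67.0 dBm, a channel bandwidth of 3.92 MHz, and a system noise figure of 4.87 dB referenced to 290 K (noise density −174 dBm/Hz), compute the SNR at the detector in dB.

36.2 dB

Noise floor: N = −174 + 10 log₁₀(B) + NF
10 log₁₀(3.92×10⁶) = 65.93 dB
N = −174 + 65.93 + 4.87 = −103.20 dBm
SNR = P_sig − N = −67.0 − (−103.20) = 36.20 dB → 36.2 dB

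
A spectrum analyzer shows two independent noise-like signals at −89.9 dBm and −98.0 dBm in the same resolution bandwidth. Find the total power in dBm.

Convert to linear, add, convert back:
P₁ = 1.02×10⁻¹² W, P₂ = 1.58×10⁻¹³ W
P_tot = 1.18×10⁻¹² W → 10 log₁₀(P_tot / 10⁻³) = −89.3 dBm

−89.3 dBm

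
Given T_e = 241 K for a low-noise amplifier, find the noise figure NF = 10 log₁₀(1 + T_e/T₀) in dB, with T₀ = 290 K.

F = 1 + T_e/T₀ = 1 + 241/290 = 1.83103
NF = 10 log₁₀(1.83103) = 2.63 dB

2.63 dB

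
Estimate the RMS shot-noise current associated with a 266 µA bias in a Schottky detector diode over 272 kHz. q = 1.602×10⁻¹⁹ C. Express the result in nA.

I_n = √(2qI·B)
2qI·B = 2 × 1.602×10⁻¹⁹ × 2.66×10⁻⁴ × 2.72×10⁵ = 2.32×10⁻¹⁷ A²
I_n = √(2.32×10⁻¹⁷) = 4.81×10⁻⁹ A = 4.81 nA

4.81 nA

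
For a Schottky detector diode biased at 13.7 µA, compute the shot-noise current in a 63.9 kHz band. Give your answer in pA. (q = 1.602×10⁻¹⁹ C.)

I_n = √(2qI·B)
2qI·B = 2 × 1.602×10⁻¹⁹ × 1.37×10⁻⁵ × 6.39×10⁴ = 2.80×10⁻¹⁹ A²
I_n = √(2.80×10⁻¹⁹) = 5.30×10⁻¹⁰ A = 530 pA

530 pA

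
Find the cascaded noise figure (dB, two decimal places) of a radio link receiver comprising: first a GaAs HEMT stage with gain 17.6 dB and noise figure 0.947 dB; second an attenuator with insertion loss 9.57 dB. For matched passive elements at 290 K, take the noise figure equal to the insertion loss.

Convert to linear (a loss of L dB is a gain of −L dB): F_i = 10^(NF_i/10), G_i = 10^(G_i,dB/10)
  Stage 1: F_1 = 10^(0.947/10) = 1.244, G_1 = 10^(17.6/10) = 57.54
  Stage 2: F_2 = 10^(9.57/10) = 9.057, G_2 = 10^(−9.57/10) = 0.1104
Friis cascade:
  F = 1.244 + (9.057 − 1)/57.54 = 1.384
NF = 10 log₁₀(1.384) = 1.41 dB

1.41 dB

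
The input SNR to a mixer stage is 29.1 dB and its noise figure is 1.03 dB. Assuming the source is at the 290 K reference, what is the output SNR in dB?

28.07 dB

By definition F = SNR_in/SNR_out, so in dB: SNR_out = SNR_in − NF
SNR_out = 29.1 − 1.03 = 28.07 dB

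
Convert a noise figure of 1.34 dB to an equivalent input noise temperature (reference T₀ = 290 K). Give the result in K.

F = 10^(1.34/10) = 1.36144
T_e = (F − 1)·T₀ = (1.36144 − 1) × 290 = 105 K

105 K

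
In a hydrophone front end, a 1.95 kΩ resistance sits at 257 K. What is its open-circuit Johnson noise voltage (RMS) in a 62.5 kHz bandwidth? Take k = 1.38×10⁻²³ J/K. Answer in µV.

1.31 µV

V_n = √(4kTRB)
4kTRB = 4 × 1.38×10⁻²³ × 257 × 1.95×10³ × 6.25×10⁴ = 1.73×10⁻¹² V²
V_n = √(1.73×10⁻¹²) = 1.31×10⁻⁶ V = 1.31 µV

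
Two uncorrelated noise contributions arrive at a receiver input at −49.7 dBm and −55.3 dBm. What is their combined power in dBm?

−48.6 dBm

Convert to linear, add, convert back:
P₁ = 1.07×10⁻⁸ W, P₂ = 2.95×10⁻⁹ W
P_tot = 1.37×10⁻⁸ W → 10 log₁₀(P_tot / 10⁻³) = −48.6 dBm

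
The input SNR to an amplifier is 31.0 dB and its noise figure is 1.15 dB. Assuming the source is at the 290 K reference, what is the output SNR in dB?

29.85 dB

By definition F = SNR_in/SNR_out, so in dB: SNR_out = SNR_in − NF
SNR_out = 31.0 − 1.15 = 29.85 dB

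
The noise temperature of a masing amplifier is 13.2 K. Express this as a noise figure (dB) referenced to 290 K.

F = 1 + T_e/T₀ = 1 + 13.2/290 = 1.04552
NF = 10 log₁₀(1.04552) = 0.193 dB

0.193 dB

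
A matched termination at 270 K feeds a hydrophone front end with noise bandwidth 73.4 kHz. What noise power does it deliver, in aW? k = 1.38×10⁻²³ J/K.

P_n = kTB = 1.38×10⁻²³ × 270 × 7.34×10⁴ = 2.73×10⁻¹⁶ W = 273 aW

273 aW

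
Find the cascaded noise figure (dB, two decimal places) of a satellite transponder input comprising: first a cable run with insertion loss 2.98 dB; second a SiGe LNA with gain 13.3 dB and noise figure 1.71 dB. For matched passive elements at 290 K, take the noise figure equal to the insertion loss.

4.69 dB

Convert to linear (a loss of L dB is a gain of −L dB): F_i = 10^(NF_i/10), G_i = 10^(G_i,dB/10)
  Stage 1: F_1 = 10^(2.98/10) = 1.986, G_1 = 10^(−2.98/10) = 0.5035
  Stage 2: F_2 = 10^(1.71/10) = 1.483, G_2 = 10^(13.3/10) = 21.38
Friis cascade:
  F = 1.986 + (1.483 − 1)/0.5035 = 2.944
NF = 10 log₁₀(2.944) = 4.69 dB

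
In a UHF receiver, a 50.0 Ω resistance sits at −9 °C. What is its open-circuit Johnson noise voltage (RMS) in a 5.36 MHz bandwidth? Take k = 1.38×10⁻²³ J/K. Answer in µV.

T = −9 °C + 273.15 = 264.15 K
V_n = √(4kTRB)
4kTRB = 4 × 1.38×10⁻²³ × 264.15 × 5.00×10¹ × 5.36×10⁶ = 3.91×10⁻¹² V²
V_n = √(3.91×10⁻¹²) = 1.98×10⁻⁶ V = 1.98 µV

1.98 µV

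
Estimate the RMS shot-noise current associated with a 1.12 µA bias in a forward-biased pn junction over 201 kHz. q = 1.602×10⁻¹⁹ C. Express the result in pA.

269 pA

I_n = √(2qI·B)
2qI·B = 2 × 1.602×10⁻¹⁹ × 1.12×10⁻⁶ × 2.01×10⁵ = 7.21×10⁻²⁰ A²
I_n = √(7.21×10⁻²⁰) = 2.69×10⁻¹⁰ A = 269 pA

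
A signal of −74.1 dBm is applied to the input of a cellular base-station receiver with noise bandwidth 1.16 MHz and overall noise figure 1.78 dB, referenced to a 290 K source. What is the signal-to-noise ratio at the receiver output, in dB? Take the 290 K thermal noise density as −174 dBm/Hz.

Noise floor: N = −174 + 10 log₁₀(B) + NF
10 log₁₀(1.16×10⁶) = 60.64 dB
N = −174 + 60.64 + 1.78 = −111.58 dBm
SNR = P_sig − N = −74.1 − (−111.58) = 37.48 dB → 37.5 dB

37.5 dB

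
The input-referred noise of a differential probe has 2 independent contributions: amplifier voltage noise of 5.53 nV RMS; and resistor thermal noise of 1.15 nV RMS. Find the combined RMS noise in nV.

Uncorrelated sources add in power (mean-square): V_tot = √(ΣV_i²)
V_tot = √[(5.53×10⁻⁹)² + (1.15×10⁻⁹)²] = 5.65×10⁻⁹ V = 5.65 nV

5.65 nV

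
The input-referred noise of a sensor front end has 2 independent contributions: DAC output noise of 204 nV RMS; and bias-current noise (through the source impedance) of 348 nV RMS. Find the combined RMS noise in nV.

Uncorrelated sources add in power (mean-square): V_tot = √(ΣV_i²)
V_tot = √[(2.04×10⁻⁷)² + (3.48×10⁻⁷)²] = 4.03×10⁻⁷ V = 403 nV

403 nV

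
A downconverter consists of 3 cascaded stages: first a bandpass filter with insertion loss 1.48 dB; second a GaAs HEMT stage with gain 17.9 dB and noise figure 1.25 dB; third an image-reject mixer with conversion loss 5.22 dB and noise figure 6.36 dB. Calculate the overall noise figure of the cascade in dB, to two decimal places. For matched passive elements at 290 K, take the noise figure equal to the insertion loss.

Convert to linear (a loss of L dB is a gain of −L dB): F_i = 10^(NF_i/10), G_i = 10^(G_i,dB/10)
  Stage 1: F_1 = 10^(1.48/10) = 1.406, G_1 = 10^(−1.48/10) = 0.7112
  Stage 2: F_2 = 10^(1.25/10) = 1.334, G_2 = 10^(17.9/10) = 61.66
  Stage 3: F_3 = 10^(6.36/10) = 4.325, G_3 = 10^(−5.22/10) = 0.3006
Friis cascade:
  F = 1.406 + (1.334 − 1)/0.7112 + (4.325 − 1)/43.85 = 1.951
NF = 10 log₁₀(1.951) = 2.90 dB

2.90 dB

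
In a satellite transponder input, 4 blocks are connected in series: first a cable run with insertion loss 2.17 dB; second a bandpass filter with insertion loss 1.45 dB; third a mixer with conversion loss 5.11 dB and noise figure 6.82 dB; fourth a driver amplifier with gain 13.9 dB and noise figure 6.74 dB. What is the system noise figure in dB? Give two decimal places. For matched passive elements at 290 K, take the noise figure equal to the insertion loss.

Convert to linear (a loss of L dB is a gain of −L dB): F_i = 10^(NF_i/10), G_i = 10^(G_i,dB/10)
  Stage 1: F_1 = 10^(2.17/10) = 1.648, G_1 = 10^(−2.17/10) = 0.6067
  Stage 2: F_2 = 10^(1.45/10) = 1.396, G_2 = 10^(−1.45/10) = 0.7161
  Stage 3: F_3 = 10^(6.82/10) = 4.808, G_3 = 10^(−5.11/10) = 0.3083
  Stage 4: F_4 = 10^(6.74/10) = 4.721, G_4 = 10^(13.9/10) = 24.55
Friis cascade:
  F = 1.648 + (1.396 − 1)/0.6067 + (4.808 − 1)/0.4345 + (4.721 − 1)/0.1340 = 38.84
NF = 10 log₁₀(38.84) = 15.89 dB

15.89 dB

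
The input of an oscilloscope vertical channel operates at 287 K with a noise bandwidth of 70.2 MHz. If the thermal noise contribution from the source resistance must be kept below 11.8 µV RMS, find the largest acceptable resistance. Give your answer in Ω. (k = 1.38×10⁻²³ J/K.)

Johnson–Nyquist: V_n = √(4kTRB) ⇒ R = V_n² / (4kTB)
4kTB = 4 × 1.38×10⁻²³ × 287 × 7.02×10⁷ = 1.11×10⁻¹²
R = (1.18×10⁻⁵)² / 1.11×10⁻¹² = 1.25×10² Ω = 125 Ω

125 Ω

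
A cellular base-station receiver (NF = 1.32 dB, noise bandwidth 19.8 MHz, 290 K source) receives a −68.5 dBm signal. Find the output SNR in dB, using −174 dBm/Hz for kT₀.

31.2 dB

Noise floor: N = −174 + 10 log₁₀(B) + NF
10 log₁₀(1.98×10⁷) = 72.97 dB
N = −174 + 72.97 + 1.32 = −99.71 dBm
SNR = P_sig − N = −68.5 − (−99.71) = 31.21 dB → 31.2 dB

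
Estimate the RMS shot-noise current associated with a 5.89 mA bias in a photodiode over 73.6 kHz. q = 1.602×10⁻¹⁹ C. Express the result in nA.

11.8 nA

I_n = √(2qI·B)
2qI·B = 2 × 1.602×10⁻¹⁹ × 5.89×10⁻³ × 7.36×10⁴ = 1.39×10⁻¹⁶ A²
I_n = √(1.39×10⁻¹⁶) = 1.18×10⁻⁸ A = 11.8 nA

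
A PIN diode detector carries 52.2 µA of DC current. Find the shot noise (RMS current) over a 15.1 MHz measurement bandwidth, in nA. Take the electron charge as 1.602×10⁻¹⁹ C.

15.9 nA

I_n = √(2qI·B)
2qI·B = 2 × 1.602×10⁻¹⁹ × 5.22×10⁻⁵ × 1.51×10⁷ = 2.53×10⁻¹⁶ A²
I_n = √(2.53×10⁻¹⁶) = 1.59×10⁻⁸ A = 15.9 nA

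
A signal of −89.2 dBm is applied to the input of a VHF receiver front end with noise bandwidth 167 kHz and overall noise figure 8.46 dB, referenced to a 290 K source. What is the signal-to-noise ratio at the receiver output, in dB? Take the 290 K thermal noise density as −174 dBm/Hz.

24.1 dB

Noise floor: N = −174 + 10 log₁₀(B) + NF
10 log₁₀(1.67×10⁵) = 52.23 dB
N = −174 + 52.23 + 8.46 = −113.31 dBm
SNR = P_sig − N = −89.2 − (−113.31) = 24.11 dB → 24.1 dB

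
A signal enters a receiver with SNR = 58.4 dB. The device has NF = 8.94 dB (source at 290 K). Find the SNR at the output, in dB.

By definition F = SNR_in/SNR_out, so in dB: SNR_out = SNR_in − NF
SNR_out = 58.4 − 8.94 = 49.46 dB

49.46 dB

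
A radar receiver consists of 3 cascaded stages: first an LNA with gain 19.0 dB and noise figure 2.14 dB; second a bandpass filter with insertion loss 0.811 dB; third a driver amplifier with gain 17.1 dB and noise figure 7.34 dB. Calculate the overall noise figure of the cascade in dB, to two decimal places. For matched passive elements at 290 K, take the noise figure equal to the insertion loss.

Convert to linear (a loss of L dB is a gain of −L dB): F_i = 10^(NF_i/10), G_i = 10^(G_i,dB/10)
  Stage 1: F_1 = 10^(2.14/10) = 1.637, G_1 = 10^(19.0/10) = 79.43
  Stage 2: F_2 = 10^(0.811/10) = 1.205, G_2 = 10^(−0.811/10) = 0.8297
  Stage 3: F_3 = 10^(7.34/10) = 5.420, G_3 = 10^(17.1/10) = 51.29
Friis cascade:
  F = 1.637 + (1.205 − 1)/79.43 + (5.420 − 1)/65.90 = 1.706
NF = 10 log₁₀(1.706) = 2.32 dB

2.32 dB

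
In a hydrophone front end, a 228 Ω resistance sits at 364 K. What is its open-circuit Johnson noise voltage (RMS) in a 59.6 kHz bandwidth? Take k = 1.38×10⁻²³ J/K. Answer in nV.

V_n = √(4kTRB)
4kTRB = 4 × 1.38×10⁻²³ × 364 × 2.28×10² × 5.96×10⁴ = 2.73×10⁻¹³ V²
V_n = √(2.73×10⁻¹³) = 5.23×10⁻⁷ V = 523 nV

523 nV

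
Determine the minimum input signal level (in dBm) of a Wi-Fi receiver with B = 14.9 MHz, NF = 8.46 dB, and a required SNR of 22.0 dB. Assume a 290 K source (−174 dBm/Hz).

Sensitivity = −174 + 10 log₁₀(B) + NF + SNR_min
= −174 + 71.73 + 8.46 + 22.0
= −71.81 dBm → −71.8 dBm

−71.8 dBm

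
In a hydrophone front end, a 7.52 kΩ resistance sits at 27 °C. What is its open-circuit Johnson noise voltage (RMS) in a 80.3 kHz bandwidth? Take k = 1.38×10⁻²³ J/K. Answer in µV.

T = 27 °C + 273.15 = 300.15 K
V_n = √(4kTRB)
4kTRB = 4 × 1.38×10⁻²³ × 300.15 × 7.52×10³ × 8.03×10⁴ = 1.00×10⁻¹¹ V²
V_n = √(1.00×10⁻¹¹) = 3.16×10⁻⁶ V = 3.16 µV

3.16 µV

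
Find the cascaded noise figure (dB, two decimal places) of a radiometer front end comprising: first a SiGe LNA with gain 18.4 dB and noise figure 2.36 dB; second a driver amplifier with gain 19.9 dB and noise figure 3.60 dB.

Convert to linear (a loss of L dB is a gain of −L dB): F_i = 10^(NF_i/10), G_i = 10^(G_i,dB/10)
  Stage 1: F_1 = 10^(2.36/10) = 1.722, G_1 = 10^(18.4/10) = 69.18
  Stage 2: F_2 = 10^(3.60/10) = 2.291, G_2 = 10^(19.9/10) = 97.72
Friis cascade:
  F = 1.722 + (2.291 − 1)/69.18 = 1.741
NF = 10 log₁₀(1.741) = 2.41 dB

2.41 dB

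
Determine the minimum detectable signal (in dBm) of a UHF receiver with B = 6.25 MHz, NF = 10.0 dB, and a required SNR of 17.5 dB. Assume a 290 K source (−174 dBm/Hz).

−78.5 dBm

Sensitivity = −174 + 10 log₁₀(B) + NF + SNR_min
= −174 + 67.96 + 10.0 + 17.5
= −78.54 dBm → −78.5 dBm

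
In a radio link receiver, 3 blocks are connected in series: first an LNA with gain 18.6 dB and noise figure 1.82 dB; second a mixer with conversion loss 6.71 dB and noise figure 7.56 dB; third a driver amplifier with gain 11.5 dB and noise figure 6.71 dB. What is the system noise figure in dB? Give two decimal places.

2.61 dB

Convert to linear (a loss of L dB is a gain of −L dB): F_i = 10^(NF_i/10), G_i = 10^(G_i,dB/10)
  Stage 1: F_1 = 10^(1.82/10) = 1.521, G_1 = 10^(18.6/10) = 72.44
  Stage 2: F_2 = 10^(7.56/10) = 5.702, G_2 = 10^(−6.71/10) = 0.2133
  Stage 3: F_3 = 10^(6.71/10) = 4.688, G_3 = 10^(11.5/10) = 14.13
Friis cascade:
  F = 1.521 + (5.702 − 1)/72.44 + (4.688 − 1)/15.45 = 1.824
NF = 10 log₁₀(1.824) = 2.61 dB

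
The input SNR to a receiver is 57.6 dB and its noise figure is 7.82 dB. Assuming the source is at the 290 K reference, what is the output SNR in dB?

By definition F = SNR_in/SNR_out, so in dB: SNR_out = SNR_in − NF
SNR_out = 57.6 − 7.82 = 49.78 dB

49.78 dB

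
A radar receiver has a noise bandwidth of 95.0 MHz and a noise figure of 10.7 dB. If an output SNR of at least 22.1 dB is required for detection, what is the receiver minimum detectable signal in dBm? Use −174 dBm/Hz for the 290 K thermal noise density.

−61.4 dBm

Sensitivity = −174 + 10 log₁₀(B) + NF + SNR_min
= −174 + 79.78 + 10.7 + 22.1
= −61.42 dBm → −61.4 dBm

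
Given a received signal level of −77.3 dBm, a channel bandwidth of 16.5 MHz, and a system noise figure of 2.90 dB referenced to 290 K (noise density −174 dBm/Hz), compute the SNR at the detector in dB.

21.6 dB

Noise floor: N = −174 + 10 log₁₀(B) + NF
10 log₁₀(1.65×10⁷) = 72.17 dB
N = −174 + 72.17 + 2.90 = −98.93 dBm
SNR = P_sig − N = −77.3 − (−98.93) = 21.63 dB → 21.6 dB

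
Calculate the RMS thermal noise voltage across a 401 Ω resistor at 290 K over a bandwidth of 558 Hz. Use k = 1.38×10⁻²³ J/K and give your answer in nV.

59.8 nV

V_n = √(4kTRB)
4kTRB = 4 × 1.38×10⁻²³ × 290 × 4.01×10² × 5.58×10² = 3.58×10⁻¹⁵ V²
V_n = √(3.58×10⁻¹⁵) = 5.98×10⁻⁸ V = 59.8 nV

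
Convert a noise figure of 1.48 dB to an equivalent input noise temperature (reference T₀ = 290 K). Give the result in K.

F = 10^(1.48/10) = 1.40605
T_e = (F − 1)·T₀ = (1.40605 − 1) × 290 = 118 K

118 K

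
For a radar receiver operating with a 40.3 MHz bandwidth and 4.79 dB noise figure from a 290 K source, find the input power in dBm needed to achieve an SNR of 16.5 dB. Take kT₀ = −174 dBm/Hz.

−76.7 dBm

Sensitivity = −174 + 10 log₁₀(B) + NF + SNR_min
= −174 + 76.05 + 4.79 + 16.5
= −76.66 dBm → −76.7 dBm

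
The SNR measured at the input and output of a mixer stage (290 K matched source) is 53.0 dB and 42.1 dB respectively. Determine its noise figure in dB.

NF (dB) = SNR_in(dB) − SNR_out(dB) when the source is at T₀
NF = 53.0 − 42.1 = 10.9 dB

10.9 dB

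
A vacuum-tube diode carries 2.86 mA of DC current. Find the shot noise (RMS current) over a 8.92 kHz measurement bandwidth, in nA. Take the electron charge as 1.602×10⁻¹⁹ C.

I_n = √(2qI·B)
2qI·B = 2 × 1.602×10⁻¹⁹ × 2.86×10⁻³ × 8.92×10³ = 8.17×10⁻¹⁸ A²
I_n = √(8.17×10⁻¹⁸) = 2.86×10⁻⁹ A = 2.86 nA

2.86 nA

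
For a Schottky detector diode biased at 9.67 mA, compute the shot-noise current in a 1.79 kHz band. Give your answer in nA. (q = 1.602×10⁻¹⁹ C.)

2.35 nA

I_n = √(2qI·B)
2qI·B = 2 × 1.602×10⁻¹⁹ × 9.67×10⁻³ × 1.79×10³ = 5.55×10⁻¹⁸ A²
I_n = √(5.55×10⁻¹⁸) = 2.35×10⁻⁹ A = 2.35 nA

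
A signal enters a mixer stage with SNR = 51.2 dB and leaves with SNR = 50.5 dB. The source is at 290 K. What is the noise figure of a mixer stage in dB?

NF (dB) = SNR_in(dB) − SNR_out(dB) when the source is at T₀
NF = 51.2 − 50.5 = 0.7 dB

0.7 dB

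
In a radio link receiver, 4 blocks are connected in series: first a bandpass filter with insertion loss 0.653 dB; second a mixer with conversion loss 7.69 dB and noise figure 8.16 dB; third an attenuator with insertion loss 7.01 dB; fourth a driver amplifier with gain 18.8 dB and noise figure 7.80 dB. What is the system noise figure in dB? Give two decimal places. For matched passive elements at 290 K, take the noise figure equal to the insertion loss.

Convert to linear (a loss of L dB is a gain of −L dB): F_i = 10^(NF_i/10), G_i = 10^(G_i,dB/10)
  Stage 1: F_1 = 10^(0.653/10) = 1.162, G_1 = 10^(−0.653/10) = 0.8604
  Stage 2: F_2 = 10^(8.16/10) = 6.546, G_2 = 10^(−7.69/10) = 0.1702
  Stage 3: F_3 = 10^(7.01/10) = 5.023, G_3 = 10^(−7.01/10) = 0.1991
  Stage 4: F_4 = 10^(7.80/10) = 6.026, G_4 = 10^(18.8/10) = 75.86
Friis cascade:
  F = 1.162 + (6.546 − 1)/0.8604 + (5.023 − 1)/0.1465 + (6.026 − 1)/0.02915 = 207.5
NF = 10 log₁₀(207.5) = 23.17 dB

23.17 dB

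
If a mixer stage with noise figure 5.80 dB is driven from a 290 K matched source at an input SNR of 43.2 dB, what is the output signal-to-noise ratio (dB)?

By definition F = SNR_in/SNR_out, so in dB: SNR_out = SNR_in − NF
SNR_out = 43.2 − 5.80 = 37.40 dB

37.40 dB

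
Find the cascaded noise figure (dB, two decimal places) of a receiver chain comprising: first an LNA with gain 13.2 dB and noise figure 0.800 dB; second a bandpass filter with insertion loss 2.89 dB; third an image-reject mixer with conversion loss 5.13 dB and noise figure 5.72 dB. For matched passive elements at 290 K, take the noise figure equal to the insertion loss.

Convert to linear (a loss of L dB is a gain of −L dB): F_i = 10^(NF_i/10), G_i = 10^(G_i,dB/10)
  Stage 1: F_1 = 10^(0.800/10) = 1.202, G_1 = 10^(13.2/10) = 20.89
  Stage 2: F_2 = 10^(2.89/10) = 1.945, G_2 = 10^(−2.89/10) = 0.5140
  Stage 3: F_3 = 10^(5.72/10) = 3.733, G_3 = 10^(−5.13/10) = 0.3069
Friis cascade:
  F = 1.202 + (1.945 − 1)/20.89 + (3.733 − 1)/10.74 = 1.502
NF = 10 log₁₀(1.502) = 1.77 dB

1.77 dB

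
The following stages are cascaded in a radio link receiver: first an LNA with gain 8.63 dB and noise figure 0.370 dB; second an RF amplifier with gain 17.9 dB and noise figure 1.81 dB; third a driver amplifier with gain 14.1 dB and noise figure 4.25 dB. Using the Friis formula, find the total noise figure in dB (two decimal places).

Convert to linear (a loss of L dB is a gain of −L dB): F_i = 10^(NF_i/10), G_i = 10^(G_i,dB/10)
  Stage 1: F_1 = 10^(0.370/10) = 1.089, G_1 = 10^(8.63/10) = 7.295
  Stage 2: F_2 = 10^(1.81/10) = 1.517, G_2 = 10^(17.9/10) = 61.66
  Stage 3: F_3 = 10^(4.25/10) = 2.661, G_3 = 10^(14.1/10) = 25.70
Friis cascade:
  F = 1.089 + (1.517 − 1)/7.295 + (2.661 − 1)/449.8 = 1.164
NF = 10 log₁₀(1.164) = 0.66 dB

0.66 dB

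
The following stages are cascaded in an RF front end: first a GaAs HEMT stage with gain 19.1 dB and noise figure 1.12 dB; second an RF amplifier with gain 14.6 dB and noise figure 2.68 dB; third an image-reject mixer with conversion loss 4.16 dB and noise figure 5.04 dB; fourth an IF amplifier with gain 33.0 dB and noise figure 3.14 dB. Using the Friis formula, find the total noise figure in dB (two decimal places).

Convert to linear (a loss of L dB is a gain of −L dB): F_i = 10^(NF_i/10), G_i = 10^(G_i,dB/10)
  Stage 1: F_1 = 10^(1.12/10) = 1.294, G_1 = 10^(19.1/10) = 81.28
  Stage 2: F_2 = 10^(2.68/10) = 1.854, G_2 = 10^(14.6/10) = 28.84
  Stage 3: F_3 = 10^(5.04/10) = 3.192, G_3 = 10^(−4.16/10) = 0.3837
  Stage 4: F_4 = 10^(3.14/10) = 2.061, G_4 = 10^(33.0/10) = 1995
Friis cascade:
  F = 1.294 + (1.854 − 1)/81.28 + (3.192 − 1)/2344 + (2.061 − 1)/899.5 = 1.307
NF = 10 log₁₀(1.307) = 1.16 dB

1.16 dB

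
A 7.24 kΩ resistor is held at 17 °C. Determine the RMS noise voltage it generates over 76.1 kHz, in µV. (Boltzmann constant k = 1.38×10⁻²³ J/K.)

T = 17 °C + 273.15 = 290.15 K
V_n = √(4kTRB)
4kTRB = 4 × 1.38×10⁻²³ × 290.15 × 7.24×10³ × 7.61×10⁴ = 8.82×10⁻¹² V²
V_n = √(8.82×10⁻¹²) = 2.97×10⁻⁶ V = 2.97 µV

2.97 µV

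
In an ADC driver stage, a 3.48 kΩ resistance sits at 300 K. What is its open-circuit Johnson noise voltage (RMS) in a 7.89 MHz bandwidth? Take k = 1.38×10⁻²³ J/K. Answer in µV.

21.3 µV

V_n = √(4kTRB)
4kTRB = 4 × 1.38×10⁻²³ × 300 × 3.48×10³ × 7.89×10⁶ = 4.55×10⁻¹⁰ V²
V_n = √(4.55×10⁻¹⁰) = 2.13×10⁻⁵ V = 21.3 µV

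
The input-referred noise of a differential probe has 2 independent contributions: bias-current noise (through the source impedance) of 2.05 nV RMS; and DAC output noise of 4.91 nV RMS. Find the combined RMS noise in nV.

5.32 nV

Uncorrelated sources add in power (mean-square): V_tot = √(ΣV_i²)
V_tot = √[(2.05×10⁻⁹)² + (4.91×10⁻⁹)²] = 5.32×10⁻⁹ V = 5.32 nV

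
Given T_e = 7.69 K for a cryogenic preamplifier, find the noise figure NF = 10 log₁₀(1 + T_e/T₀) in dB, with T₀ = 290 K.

F = 1 + T_e/T₀ = 1 + 7.69/290 = 1.02652
NF = 10 log₁₀(1.02652) = 0.114 dB

0.114 dB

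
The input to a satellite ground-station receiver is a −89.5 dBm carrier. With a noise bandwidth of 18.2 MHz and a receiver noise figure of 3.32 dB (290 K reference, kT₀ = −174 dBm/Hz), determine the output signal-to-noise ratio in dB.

Noise floor: N = −174 + 10 log₁₀(B) + NF
10 log₁₀(1.82×10⁷) = 72.6 dB
N = −174 + 72.6 + 3.32 = −98.08 dBm
SNR = P_sig − N = −89.5 − (−98.08) = 8.58 dB → 8.6 dB

8.6 dB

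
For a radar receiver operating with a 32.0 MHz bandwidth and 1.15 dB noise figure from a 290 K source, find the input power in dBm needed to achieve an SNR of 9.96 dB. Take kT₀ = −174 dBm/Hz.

Sensitivity = −174 + 10 log₁₀(B) + NF + SNR_min
= −174 + 75.05 + 1.15 + 9.96
= −87.84 dBm → −87.8 dBm

−87.8 dBm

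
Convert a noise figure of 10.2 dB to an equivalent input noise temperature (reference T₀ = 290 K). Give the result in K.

2747 K

F = 10^(10.2/10) = 10.4713
T_e = (F − 1)·T₀ = (10.4713 − 1) × 290 = 2747 K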